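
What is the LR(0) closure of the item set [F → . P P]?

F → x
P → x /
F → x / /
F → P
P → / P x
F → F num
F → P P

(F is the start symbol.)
To compute CLOSURE, for each item [A → α.Bβ] where B is a non-terminal, add [B → .γ] for all productions B → γ; repeat for the newly added items until nothing changes.

Start with: [F → . P P]
  [F → . P P] has the dot before P: add [P → . x /], [P → . / P x]
No further items can be added.

CLOSURE = { [F → . P P], [P → . / P x], [P → . x /] }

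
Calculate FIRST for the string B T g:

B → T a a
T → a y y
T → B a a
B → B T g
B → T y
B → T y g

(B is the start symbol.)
{ 'a' }

FIRST sets of the non-terminals involved (from the grammar, by fixed-point iteration):
  FIRST(B) = { 'a' }

To compute FIRST(B T g), process the symbols left to right:
Symbol B is a non-terminal. Add FIRST(B) \ {ε} = { 'a' }
B is not nullable (ε ∉ FIRST(B)), so stop here.
FIRST(B T g) = { 'a' }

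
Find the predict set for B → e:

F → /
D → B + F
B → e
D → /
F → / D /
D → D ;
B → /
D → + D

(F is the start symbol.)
PREDICT(B → e) = (FIRST(RHS) \ {ε}) ∪ (FOLLOW(B) if ε ∈ FIRST(RHS), i.e. RHS ⇒* ε)
FIRST(e) = { 'e' }
ε ∉ FIRST(e), so FOLLOW(B) is not added.
PREDICT(B → e) = { 'e' }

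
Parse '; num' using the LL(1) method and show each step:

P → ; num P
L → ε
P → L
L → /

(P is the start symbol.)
LL(1) parsing maintains a stack (initially the start symbol over $) and the input. At each step: if the stack top is a terminal, match it against the current input token; if it is a non-terminal N, replace it with the RHS of M[N, lookahead] (the unique production whose predict set contains the lookahead).

Stack is shown with the top on the left.

Stack      Input    Action
--------------------------
P $        ; num $  output P → ; num P
; num P $  ; num $  match ';'
num P $    num $    match 'num'
P $        $        output P → L
L $        $        output L → ε
$          $        accept

The string is accepted.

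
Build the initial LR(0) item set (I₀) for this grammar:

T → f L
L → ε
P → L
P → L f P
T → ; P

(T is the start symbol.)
First, augment the grammar with T' → T
I₀ = CLOSURE({ [T' → . T] }):
  [T' → . T] has the dot before T: add [T → . f L], [T → . ; P]
No further items can be added.

I₀ = { [T → . ; P], [T → . f L], [T' → . T] }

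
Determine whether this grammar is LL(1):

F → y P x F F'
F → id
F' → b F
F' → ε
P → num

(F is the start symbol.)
A grammar is LL(1) if for each non-terminal N with multiple productions, the predict sets of those productions are pairwise disjoint, where PREDICT(N → α) = (FIRST(α) \ {ε}) ∪ (FOLLOW(N) if α ⇒* ε).

Relevant sets:
  FOLLOW(F') = { $, 'b' }

For F:
  PREDICT(F → y P x F F') = { 'y' }
  PREDICT(F → id) = { 'id' }
For F':
  PREDICT(F' → b F) = { 'b' }
  PREDICT(F' → ε) = { $, 'b' }
P has a single production, so nothing to check there.

Conflict found: Predict set conflict for F': { 'b' }
The grammar is NOT LL(1).

Answer: No. Predict set conflict for F': { 'b' }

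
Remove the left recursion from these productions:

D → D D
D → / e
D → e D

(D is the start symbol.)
D is directly left-recursive. The standard transformation for
  A → A α₁ | ... | A α_m | β₁ | ... | β_n
is
  A  → β₁ A' | ... | β_n A'
  A' → α₁ A' | ... | α_m A' | ε

D → / e becomes D → / e D'
D → e D becomes D → e D D'
D → D D becomes D' → D D'
Add D' → ε

Resulting grammar:
D → / e D'
D → e D D'
D' → D D'
D' → ε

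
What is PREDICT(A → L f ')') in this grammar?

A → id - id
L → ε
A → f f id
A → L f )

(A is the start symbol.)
{ 'f' }

PREDICT(A → L f ')') = (FIRST(RHS) \ {ε}) ∪ (FOLLOW(A) if ε ∈ FIRST(RHS), i.e. RHS ⇒* ε)
FIRST(L) = { ε }
FIRST(L f ')') = { 'f' }
ε ∉ FIRST(L f ')'), so FOLLOW(A) is not added.
PREDICT(A → L f ')') = { 'f' }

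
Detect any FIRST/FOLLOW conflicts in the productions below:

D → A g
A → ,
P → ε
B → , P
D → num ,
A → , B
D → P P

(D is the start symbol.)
No FIRST/FOLLOW conflicts.

Nullable non-terminals: D, P.
FIRST sets used below: FIRST(A) = { ',' }, FIRST(P) = { ε }

D: nullable alternative(s) D → P P; FOLLOW(D) = { $ }
  D → A g: FIRST \ {ε} = { ',' } — disjoint from FOLLOW(D)
  D → num ,: FIRST \ {ε} = { 'num' } — disjoint from FOLLOW(D)
  D → P P: FIRST \ {ε} = { } — this is the only nullable alternative, skip
P has a nullable alternative but only one production, so nothing to check.

A, B have no nullable alternative, so no FIRST/FOLLOW check is needed there.

No FIRST/FOLLOW conflicts found.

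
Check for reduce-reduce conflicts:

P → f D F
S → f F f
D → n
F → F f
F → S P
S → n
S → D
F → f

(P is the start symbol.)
Yes — I9: [D → n .] vs [S → n .]; I11: [F → F f .] vs [S → f F f .]

Augment with P' → P and build the canonical LR(0) collection (I0 = CLOSURE({[P' → . P]}), then GOTO on every symbol after a dot until no new states appear). It has 14 states:
  I0: { [P → . f D F], [P' → . P] }  — shift
  I1: { [P' → P .] }  — accept
  I2: { [D → . n], [P → f . D F] }  — shift
  I3: { [D → . n], [F → . F f], [F → . S P], [F → . f], [P → f D . F], [S → . D], [S → . f F f], [S → . n] }  — shift
  I4: { [D → n .] }  — reduce
  I5: { [S → D .] }  — reduce
  I6: { [F → F . f], [P → f D F .] }  — shift, reduce
  I7: { [F → S . P], [P → . f D F] }  — shift
  I8: { [D → . n], [F → . F f], [F → . S P], [F → . f], [F → f .], [S → . D], [S → . f F f], [S → . n], [S → f . F f] }  — shift, reduce
  I9: { [D → n .], [S → n .] }  — 2 reduces
  I10: { [F → F . f], [S → f F . f] }  — shift
  I11: { [F → F f .], [S → f F f .] }  — 2 reduces
  I12: { [F → S P .] }  — reduce
  I13: { [F → F f .] }  — reduce

I9 contains complete items [D → n .], [S → n .] — reduce-reduce conflict.
I11 contains complete items [F → F f .], [S → f F f .] — reduce-reduce conflict.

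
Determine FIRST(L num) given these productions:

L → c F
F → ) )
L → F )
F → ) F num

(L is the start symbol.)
{ ')', 'c' }

FIRST sets of the non-terminals involved (from the grammar, by fixed-point iteration):
  FIRST(L) = { ')', 'c' }

To compute FIRST(L num), process the symbols left to right:
Symbol L is a non-terminal. Add FIRST(L) \ {ε} = { ')', 'c' }
L is not nullable (ε ∉ FIRST(L)), so stop here.
FIRST(L num) = { ')', 'c' }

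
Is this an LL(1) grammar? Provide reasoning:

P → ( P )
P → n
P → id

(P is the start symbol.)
A grammar is LL(1) if for each non-terminal N with multiple productions, the predict sets of those productions are pairwise disjoint, where PREDICT(N → α) = (FIRST(α) \ {ε}) ∪ (FOLLOW(N) if α ⇒* ε).

For P:
  PREDICT(P → '(' P ')') = { '(' }
  PREDICT(P → n) = { 'n' }
  PREDICT(P → id) = { 'id' }

All predict sets are disjoint. The grammar IS LL(1).

Answer: Yes, the grammar is LL(1).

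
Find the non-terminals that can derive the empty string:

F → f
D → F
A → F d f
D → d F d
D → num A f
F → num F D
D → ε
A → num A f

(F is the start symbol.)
ε-productions: D → ε
So D is immediately nullable.
No further non-terminal can be added: every production for the remaining non-terminals contains a terminal or a non-nullable non-terminal.
Nullable = { 'D' }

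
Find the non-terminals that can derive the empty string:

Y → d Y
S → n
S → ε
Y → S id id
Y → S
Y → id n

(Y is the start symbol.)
{ 'S', 'Y' }

ε-productions: S → ε
So S is immediately nullable.
Y → S: every symbol on the right is nullable, so Y is nullable too.
Every non-terminal is now nullable.
Nullable = { 'S', 'Y' }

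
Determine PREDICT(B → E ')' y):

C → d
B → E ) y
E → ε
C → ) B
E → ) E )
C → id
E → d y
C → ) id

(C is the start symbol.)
{ ')', 'd' }

PREDICT(B → E ')' y) = (FIRST(RHS) \ {ε}) ∪ (FOLLOW(B) if ε ∈ FIRST(RHS), i.e. RHS ⇒* ε)
FIRST(E) = { ')', 'd', ε }
FIRST(E ')' y) = { ')', 'd' }
ε ∉ FIRST(E ')' y), so FOLLOW(B) is not added.
PREDICT(B → E ')' y) = { ')', 'd' }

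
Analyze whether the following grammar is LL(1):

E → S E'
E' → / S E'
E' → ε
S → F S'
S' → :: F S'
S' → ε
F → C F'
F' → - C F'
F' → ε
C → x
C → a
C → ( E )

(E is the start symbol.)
Yes, the grammar is LL(1).

Relevant sets:
  FOLLOW(E') = { $, ')' }
  FOLLOW(S') = { $, ')', '/' }
  FOLLOW(F') = { $, ')', '/', '::' }

For E':
  PREDICT(E' → '/' S E') = { '/' }
  PREDICT(E' → ε) = { $, ')' }
For S':
  PREDICT(S' → :: F S') = { '::' }
  PREDICT(S' → ε) = { $, ')', '/' }
For F':
  PREDICT(F' → '-' C F') = { '-' }
  PREDICT(F' → ε) = { $, ')', '/', '::' }
For C:
  PREDICT(C → x) = { 'x' }
  PREDICT(C → a) = { 'a' }
  PREDICT(C → '(' E ')') = { '(' }
E, S, F have a single production, so nothing to check there.

All predict sets are disjoint. The grammar IS LL(1).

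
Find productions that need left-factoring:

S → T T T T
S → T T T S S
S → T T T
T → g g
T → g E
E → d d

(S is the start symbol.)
Left-factoring is needed when two productions for the same non-terminal
share a common prefix on the right-hand side.

Productions for S:
  S → T T T T
  S → T T T S S
  S → T T T
Productions for T:
  T → g g
  T → g E

Found common prefix 'T T T' in productions for S
Found common prefix 'g' in productions for T

Answer: Yes, S has productions with common prefix 'T T T'; T has productions with common prefix 'g'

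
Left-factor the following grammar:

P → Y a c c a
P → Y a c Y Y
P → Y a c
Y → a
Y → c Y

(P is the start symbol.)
P → Y a c P'
P' → c a
P' → Y Y
P' → ε
Y → a
Y → c Y

Left-factoring transforms A → αβ₁ | αβ₂ into A → αA' and A' → β₁ | β₂
(α is the longest common prefix among the alternatives). Repeat until
no nonterminal has two alternatives with a common prefix.

Round 1: P has alternatives sharing prefix 'Y a c'. Introduce P': P → Y a c P'
  Add: P' → c a
  Add: P' → Y Y
  Add: P' → ε

No remaining common prefixes — done.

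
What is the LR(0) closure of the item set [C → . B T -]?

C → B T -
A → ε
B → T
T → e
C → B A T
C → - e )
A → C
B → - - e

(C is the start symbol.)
To compute CLOSURE, for each item [A → α.Bβ] where B is a non-terminal, add [B → .γ] for all productions B → γ; repeat for the newly added items until nothing changes.

Start with: [C → . B T -]
  [C → . B T -] has the dot before B: add [B → . T], [B → . - - e]
  [B → . T] has the dot before T: add [T → . e]
No further items can be added.

CLOSURE = { [B → . - - e], [B → . T], [C → . B T -], [T → . e] }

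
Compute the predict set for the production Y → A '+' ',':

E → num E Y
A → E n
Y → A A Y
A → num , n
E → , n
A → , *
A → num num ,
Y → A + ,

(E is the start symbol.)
PREDICT(Y → A '+' ',') = (FIRST(RHS) \ {ε}) ∪ (FOLLOW(Y) if ε ∈ FIRST(RHS), i.e. RHS ⇒* ε)
FIRST(A) = { ',', 'num' }
FIRST(A '+' ',') = { ',', 'num' }
ε ∉ FIRST(A '+' ','), so FOLLOW(Y) is not added.
PREDICT(Y → A '+' ',') = { ',', 'num' }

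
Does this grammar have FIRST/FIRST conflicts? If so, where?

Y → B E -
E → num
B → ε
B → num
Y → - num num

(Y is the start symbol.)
FIRST sets of the non-terminals at (or reachable through a nullable prefix from) the front of some alternative:
  FIRST(B) = { 'num', ε }
  FIRST(E) = { 'num' }

Productions for Y:
  Y → B E -: FIRST = { 'num' }
  Y → - num num: FIRST = { '-' }
Productions for B:
  B → ε: FIRST = { ε }
  B → num: FIRST = { 'num' }
E has only one production, so no FIRST/FIRST conflict is possible there.

All alternatives of each non-terminal have pairwise disjoint FIRST sets.

Answer: No FIRST/FIRST conflicts.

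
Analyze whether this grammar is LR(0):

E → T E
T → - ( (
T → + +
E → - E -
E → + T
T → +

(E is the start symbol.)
No. Shift-reduce conflict between [T → + .] and [T → . +]

A grammar is LR(0) if no state in the canonical LR(0) collection has:
  - both a shift item (dot before a terminal) and a complete item (shift-reduce conflict), or
  - two or more complete items (reduce-reduce conflict; the accept item [E' → E .] counts as a complete item here).

Augment with E' → E and build the canonical LR(0) collection (I0 = CLOSURE({[E' → . E]}), then GOTO on every symbol after a dot until no new states appear). It has 14 states:
  I0: { [E → . + T], [E → . - E -], [E → . T E], [E' → . E], [T → . + +], [T → . +], [T → . - ( (] }  — shift
  I1: { [E → + . T], [T → + . +], [T → + .], [T → . + +], [T → . +], [T → . - ( (] }  — shift, reduce
  I2: { [E → - . E -], [E → . + T], [E → . - E -], [E → . T E], [T → - . ( (], [T → . + +], [T → . +], [T → . - ( (] }  — shift
  I3: { [E' → E .] }  — accept
  I4: { [E → . + T], [E → . - E -], [E → . T E], [E → T . E], [T → . + +], [T → . +], [T → . - ( (] }  — shift
  I5: { [E → T E .] }  — reduce
  I6: { [T → - ( . (] }  — shift
  I7: { [E → - E . -] }  — shift
  I8: { [E → - E - .] }  — reduce
  I9: { [T → - ( ( .] }  — reduce
  I10: { [T → + + .], [T → + . +], [T → + .] }  — shift, 2 reduces
  I11: { [T → - . ( (] }  — shift
  I12: { [E → + T .] }  — reduce
  I13: { [T → + + .] }  — reduce

Conflict in state I1:
  Shift-reduce conflict between [T → + .] and [T → . +]
So the grammar is NOT LR(0).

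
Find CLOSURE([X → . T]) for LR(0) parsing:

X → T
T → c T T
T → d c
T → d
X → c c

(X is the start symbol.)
{ [T → . c T T], [T → . d c], [T → . d], [X → . T] }

To compute CLOSURE, for each item [A → α.Bβ] where B is a non-terminal, add [B → .γ] for all productions B → γ; repeat for the newly added items until nothing changes.

Start with: [X → . T]
  [X → . T] has the dot before T: add [T → . c T T], [T → . d c], [T → . d]
No further items can be added.

CLOSURE = { [T → . c T T], [T → . d c], [T → . d], [X → . T] }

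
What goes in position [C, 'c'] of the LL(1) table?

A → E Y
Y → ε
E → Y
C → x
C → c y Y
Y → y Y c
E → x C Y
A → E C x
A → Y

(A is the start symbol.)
C → c y Y

To find M[C, 'c'], we find productions for C where 'c' is in the predict set (PREDICT(N → α) = (FIRST(α) \ {ε}) ∪ (FOLLOW(N) if α ⇒* ε)).

C → x: PREDICT = { 'x' }
C → c y Y: PREDICT = { 'c' }
  'c' is in predict set, so this production goes in M[C, 'c']

M[C, 'c'] = C → c y Y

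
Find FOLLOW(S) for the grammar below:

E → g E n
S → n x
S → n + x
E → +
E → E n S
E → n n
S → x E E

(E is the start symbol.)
To compute FOLLOW(S), find every occurrence of S on a right-hand side N → α S β: add FIRST(β) \ {ε}, and if β is empty or nullable also add FOLLOW(N). Iterate to a fixed point.

In E → E n S: S is at the end, add FOLLOW(E)

The FOLLOW sets referred to above (computed the same way, to a fixed point):
  FOLLOW(E) = { $, '+', 'g', 'n' }

Taking the union: FOLLOW(S) = { $, '+', 'g', 'n' }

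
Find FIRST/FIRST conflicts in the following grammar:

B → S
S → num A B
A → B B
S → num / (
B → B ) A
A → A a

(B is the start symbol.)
FIRST sets of the non-terminals at (or reachable through a nullable prefix from) the front of some alternative:
  FIRST(S) = { 'num' }
  FIRST(B) = { 'num' }
  FIRST(A) = { 'num' }

Productions for B:
  B → S: FIRST = { 'num' }
  B → B ) A: FIRST = { 'num' }
Productions for S:
  S → num A B: FIRST = { 'num' }
  S → num / (: FIRST = { 'num' }
Productions for A:
  A → B B: FIRST = { 'num' }
  A → A a: FIRST = { 'num' }

Conflict for B: B → S and B → B ) A
  Overlap: { 'num' }
Conflict for S: S → num A B and S → num / (
  Overlap: { 'num' }
Conflict for A: A → B B and A → A a
  Overlap: { 'num' }

Answer: Yes. B → S / B → B ')' A on { 'num' }; S → num A B / S → num '/' '(' on { 'num' }; A → B B / A → A a on { 'num' }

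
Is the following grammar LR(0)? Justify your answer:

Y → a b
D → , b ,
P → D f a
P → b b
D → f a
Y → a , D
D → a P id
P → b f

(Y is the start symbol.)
A grammar is LR(0) if no state in the canonical LR(0) collection has:
  - both a shift item (dot before a terminal) and a complete item (shift-reduce conflict), or
  - two or more complete items (reduce-reduce conflict; the accept item [Y' → Y .] counts as a complete item here).

Augment with Y' → Y and build the canonical LR(0) collection (I0 = CLOSURE({[Y' → . Y]}), then GOTO on every symbol after a dot until no new states appear). It has 20 states:
  I0: { [Y → . a , D], [Y → . a b], [Y' → . Y] }  — shift
  I1: { [Y' → Y .] }  — accept
  I2: { [Y → a . , D], [Y → a . b] }  — shift
  I3: { [D → . , b ,], [D → . a P id], [D → . f a], [Y → a , . D] }  — shift
  I4: { [Y → a b .] }  — reduce
  I5: { [D → , . b ,] }  — shift
  I6: { [Y → a , D .] }  — reduce
  I7: { [D → . , b ,], [D → . a P id], [D → . f a], [D → a . P id], [P → . D f a], [P → . b b], [P → . b f] }  — shift
  I8: { [D → f . a] }  — shift
  I9: { [D → f a .] }  — reduce
  I10: { [P → D . f a] }  — shift
  I11: { [D → a P . id] }  — shift
  I12: { [P → b . b], [P → b . f] }  — shift
  I13: { [P → b b .] }  — reduce
  I14: { [P → b f .] }  — reduce
  I15: { [D → a P id .] }  — reduce
  I16: { [P → D f . a] }  — shift
  I17: { [P → D f a .] }  — reduce
  I18: { [D → , b . ,] }  — shift
  I19: { [D → , b , .] }  — reduce

Every state is either a pure shift/goto state or contains exactly one complete item and nothing to shift — no conflicts. The grammar is LR(0).

Answer: Yes, the grammar is LR(0)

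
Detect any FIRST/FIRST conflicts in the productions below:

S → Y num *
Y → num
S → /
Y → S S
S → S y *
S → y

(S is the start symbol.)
A FIRST/FIRST conflict occurs when two productions N → α and N → β for the same non-terminal have FIRST(α) ∩ FIRST(β) ≠ ∅ (with ε ∈ FIRST of a nullable right-hand side, so two nullable alternatives also conflict).

FIRST sets of the non-terminals at (or reachable through a nullable prefix from) the front of some alternative:
  FIRST(Y) = { '/', 'num', 'y' }
  FIRST(S) = { '/', 'num', 'y' }

Productions for S:
  S → Y num *: FIRST = { '/', 'num', 'y' }
  S → /: FIRST = { '/' }
  S → S y *: FIRST = { '/', 'num', 'y' }
  S → y: FIRST = { 'y' }
Productions for Y:
  Y → num: FIRST = { 'num' }
  Y → S S: FIRST = { '/', 'num', 'y' }

Conflict for S: S → Y num * and S → /
  Overlap: { '/' }
Conflict for S: S → Y num * and S → S y *
  Overlap: { '/', 'num', 'y' }
Conflict for S: S → Y num * and S → y
  Overlap: { 'y' }
Conflict for S: S → / and S → S y *
  Overlap: { '/' }
Conflict for S: S → S y * and S → y
  Overlap: { 'y' }
Conflict for Y: Y → num and Y → S S
  Overlap: { 'num' }

Answer: Yes. S → Y num '*' / S → '/' on { '/' }; S → Y num '*' / S → S y '*' on { '/', 'num', 'y' }; S → Y num '*' / S → y on { 'y' }; S → '/' / S → S y '*' on { '/' }; S → S y '*' / S → y on { 'y' }; Y → num / Y → S S on { 'num' }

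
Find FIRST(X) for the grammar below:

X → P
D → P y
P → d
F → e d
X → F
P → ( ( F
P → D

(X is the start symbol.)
{ '(', 'd', 'e' }

To compute FIRST(X), examine every production with X on the left-hand side, reading each right-hand side left to right until a non-nullable symbol is reached.

FIRST sets of the other non-terminals involved (by the same procedure, iterated to a fixed point):
  FIRST(P) = { '(', 'd' }
  FIRST(F) = { 'e' }

From X → P:
  - P is a non-terminal: add FIRST(P) \ {ε} = { '(', 'd' }
    P is not nullable, so stop
From X → F:
  - F is a non-terminal: add FIRST(F) \ {ε} = { 'e' }
    F is not nullable, so stop

Collecting: FIRST(X) = { '(', 'd', 'e' }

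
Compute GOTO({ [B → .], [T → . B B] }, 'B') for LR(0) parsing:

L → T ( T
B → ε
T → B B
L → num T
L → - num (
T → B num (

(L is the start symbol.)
GOTO(I, 'B') = CLOSURE({ [A → αX.β] : [A → α.Xβ] ∈ I, X = 'B' })

Items with dot before 'B', with the dot advanced:
  [T → . B B] → [T → B . B]
Closure of the advanced items:
  [T → B . B] has the dot before B: add [B → .]

GOTO = { [B → .], [T → B . B] }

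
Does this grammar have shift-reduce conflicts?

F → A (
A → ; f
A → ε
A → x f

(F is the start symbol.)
Yes — I0: [A → .] vs [A → . ; f]

A shift-reduce conflict occurs when an LR(0) state has both:
  - a complete (reduce) item [A → α .] (dot at the end), and
  - a shift item [B → β . c γ] (dot before a terminal).

Augment with F' → F and build the canonical LR(0) collection (I0 = CLOSURE({[F' → . F]}), then GOTO on every symbol after a dot until no new states appear). It has 8 states:
  I0: { [A → . ; f], [A → . x f], [A → .], [F → . A (], [F' → . F] }  — shift, reduce
  I1: { [A → ; . f] }  — shift
  I2: { [F → A . (] }  — shift
  I3: { [F' → F .] }  — accept
  I4: { [A → x . f] }  — shift
  I5: { [A → x f .] }  — reduce
  I6: { [F → A ( .] }  — reduce
  I7: { [A → ; f .] }  — reduce

I0 contains reduce item [A → .] and shift items [A → . ; f], [A → . x f] — shift-reduce conflict.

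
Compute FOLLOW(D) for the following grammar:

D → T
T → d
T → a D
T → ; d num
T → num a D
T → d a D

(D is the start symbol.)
{ $ }

To compute FOLLOW(D), find every occurrence of D on a right-hand side N → α D β: add FIRST(β) \ {ε}, and if β is empty or nullable also add FOLLOW(N). Iterate to a fixed point.

D is the start symbol, so $ ∈ FOLLOW(D).
In T → a D: D is at the end, add FOLLOW(T)
In T → num a D: D is at the end, add FOLLOW(T)
In T → d a D: D is at the end, add FOLLOW(T)

The FOLLOW sets referred to above (computed the same way, to a fixed point):
  FOLLOW(T) = { $ }

Taking the union: FOLLOW(D) = { $ }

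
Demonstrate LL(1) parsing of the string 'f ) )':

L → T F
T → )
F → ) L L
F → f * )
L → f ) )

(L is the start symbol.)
LL(1) parsing maintains a stack (initially the start symbol over $) and the input. At each step: if the stack top is a terminal, match it against the current input token; if it is a non-terminal N, replace it with the RHS of M[N, lookahead] (the unique production whose predict set contains the lookahead).

Stack is shown with the top on the left.

Stack    Input    Action
------------------------
L $      f ) ) $  output L → f ) )
f ) ) $  f ) ) $  match 'f'
) ) $    ) ) $    match ')'
) $      ) $      match ')'
$        $        accept

The string is accepted.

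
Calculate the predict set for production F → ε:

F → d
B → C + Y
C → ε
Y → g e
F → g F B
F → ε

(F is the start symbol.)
{ $, '+' }

PREDICT(F → ε) = (FIRST(RHS) \ {ε}) ∪ (FOLLOW(F) if ε ∈ FIRST(RHS), i.e. RHS ⇒* ε)
The right-hand side is ε (FIRST(ε) = { ε }), so the predict set is FOLLOW(F) = { $, '+' }
PREDICT(F → ε) = { $, '+' }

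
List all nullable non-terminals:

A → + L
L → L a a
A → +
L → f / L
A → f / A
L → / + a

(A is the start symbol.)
A non-terminal is nullable if it can derive ε (the empty string): either it has an ε-production, or it has a production whose right-hand side consists entirely of nullable non-terminals.

There are no ε-productions, so no non-terminal can derive ε.
No non-terminals are nullable.

Answer: None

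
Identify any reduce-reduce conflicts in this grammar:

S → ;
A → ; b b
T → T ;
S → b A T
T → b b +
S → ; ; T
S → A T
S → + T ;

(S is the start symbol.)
Yes — I19: [S → + T ; .] vs [T → T ; .]

Augment with S' → S and build the canonical LR(0) collection (I0 = CLOSURE({[S' → . S]}), then GOTO on every symbol after a dot until no new states appear). It has 20 states:
  I0: { [A → . ; b b], [S → . + T ;], [S → . ; ; T], [S → . ;], [S → . A T], [S → . b A T], [S' → . S] }  — shift
  I1: { [S → + . T ;], [T → . T ;], [T → . b b +] }  — shift
  I2: { [A → ; . b b], [S → ; . ; T], [S → ; .] }  — shift, reduce
  I3: { [S → A . T], [T → . T ;], [T → . b b +] }  — shift
  I4: { [S' → S .] }  — accept
  I5: { [A → . ; b b], [S → b . A T] }  — shift
  I6: { [A → ; . b b] }  — shift
  I7: { [S → b A . T], [T → . T ;], [T → . b b +] }  — shift
  I8: { [S → b A T .], [T → T . ;] }  — shift, reduce
  I9: { [T → b . b +] }  — shift
  I10: { [T → b b . +] }  — shift
  I11: { [T → b b + .] }  — reduce
  I12: { [T → T ; .] }  — reduce
  I13: { [A → ; b . b] }  — shift
  I14: { [A → ; b b .] }  — reduce
  I15: { [S → A T .], [T → T . ;] }  — shift, reduce
  I16: { [S → ; ; . T], [T → . T ;], [T → . b b +] }  — shift
  I17: { [S → ; ; T .], [T → T . ;] }  — shift, reduce
  I18: { [S → + T . ;], [T → T . ;] }  — shift
  I19: { [S → + T ; .], [T → T ; .] }  — 2 reduces

I19 contains complete items [S → + T ; .], [T → T ; .] — reduce-reduce conflict.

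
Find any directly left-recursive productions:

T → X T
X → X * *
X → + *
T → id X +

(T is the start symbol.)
T → X T: starts with X
X → X * *: LEFT RECURSIVE (starts with X)
X → + *: starts with '+'
T → id X +: starts with id

The grammar has direct left recursion on: X.

Answer: Yes, X is left-recursive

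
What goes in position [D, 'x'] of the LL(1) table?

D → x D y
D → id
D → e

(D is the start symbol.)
To find M[D, 'x'], we find productions for D where 'x' is in the predict set (PREDICT(N → α) = (FIRST(α) \ {ε}) ∪ (FOLLOW(N) if α ⇒* ε)).

D → x D y: PREDICT = { 'x' }
  'x' is in predict set, so this production goes in M[D, 'x']
D → id: PREDICT = { 'id' }
D → e: PREDICT = { 'e' }

M[D, 'x'] = D → x D y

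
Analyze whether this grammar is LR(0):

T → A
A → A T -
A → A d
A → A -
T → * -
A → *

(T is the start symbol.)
No. Shift-reduce conflict between [A → * .] and [T → * . -]

Augment with T' → T and build the canonical LR(0) collection (I0 = CLOSURE({[T' → . T]}), then GOTO on every symbol after a dot until no new states appear). It has 9 states:
  I0: { [A → . *], [A → . A -], [A → . A T -], [A → . A d], [T → . * -], [T → . A], [T' → . T] }  — shift
  I1: { [A → * .], [T → * . -] }  — shift, reduce
  I2: { [A → . *], [A → . A -], [A → . A T -], [A → . A d], [A → A . -], [A → A . T -], [A → A . d], [T → . * -], [T → . A], [T → A .] }  — shift, reduce
  I3: { [T' → T .] }  — accept
  I4: { [A → A - .] }  — reduce
  I5: { [A → A T . -] }  — shift
  I6: { [A → A d .] }  — reduce
  I7: { [A → A T - .] }  — reduce
  I8: { [T → * - .] }  — reduce

Conflict in state I1:
  Shift-reduce conflict between [A → * .] and [T → * . -]
So the grammar is NOT LR(0).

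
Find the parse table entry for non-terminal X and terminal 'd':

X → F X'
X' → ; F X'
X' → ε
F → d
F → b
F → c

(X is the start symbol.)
To find M[X, 'd'], we find productions for X where 'd' is in the predict set (PREDICT(N → α) = (FIRST(α) \ {ε}) ∪ (FOLLOW(N) if α ⇒* ε)).

Relevant sets:
  FIRST(F) = { 'b', 'c', 'd' }

X → F X': PREDICT = { 'b', 'c', 'd' }
  'd' is in predict set, so this production goes in M[X, 'd']

M[X, 'd'] = X → F X'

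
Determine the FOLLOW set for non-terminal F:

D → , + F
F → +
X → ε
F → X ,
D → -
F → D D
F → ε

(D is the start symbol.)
{ $, ',', '-' }

In D → , + F: F is at the end, add FOLLOW(D)

The FOLLOW sets referred to above (computed the same way, to a fixed point):
  FOLLOW(D) = { $, ',', '-' }

Taking the union: FOLLOW(F) = { $, ',', '-' }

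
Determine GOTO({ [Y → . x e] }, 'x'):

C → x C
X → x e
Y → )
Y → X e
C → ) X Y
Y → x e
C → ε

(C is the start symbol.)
{ [Y → x . e] }

GOTO(I, 'x') = CLOSURE({ [A → αX.β] : [A → α.Xβ] ∈ I, X = 'x' })

Items with dot before 'x', with the dot advanced:
  [Y → . x e] → [Y → x . e]
Closure adds nothing (no advanced item has the dot before a non-terminal).

GOTO = { [Y → x . e] }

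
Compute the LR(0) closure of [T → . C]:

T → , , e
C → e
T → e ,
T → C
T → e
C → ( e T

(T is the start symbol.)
{ [C → . ( e T], [C → . e], [T → . C] }

To compute CLOSURE, for each item [A → α.Bβ] where B is a non-terminal, add [B → .γ] for all productions B → γ; repeat for the newly added items until nothing changes.

Start with: [T → . C]
  [T → . C] has the dot before C: add [C → . e], [C → . ( e T]
No further items can be added.

CLOSURE = { [C → . ( e T], [C → . e], [T → . C] }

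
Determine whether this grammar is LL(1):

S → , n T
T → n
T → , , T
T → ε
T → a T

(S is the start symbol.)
Yes, the grammar is LL(1).

A grammar is LL(1) if for each non-terminal N with multiple productions, the predict sets of those productions are pairwise disjoint, where PREDICT(N → α) = (FIRST(α) \ {ε}) ∪ (FOLLOW(N) if α ⇒* ε).

Relevant sets:
  FOLLOW(T) = { $ }

For T:
  PREDICT(T → n) = { 'n' }
  PREDICT(T → ',' ',' T) = { ',' }
  PREDICT(T → ε) = { $ }
  PREDICT(T → a T) = { 'a' }
S has a single production, so nothing to check there.

All predict sets are disjoint. The grammar IS LL(1).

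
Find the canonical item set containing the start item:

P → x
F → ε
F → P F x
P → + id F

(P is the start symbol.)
{ [P → . + id F], [P → . x], [P' → . P] }

First, augment the grammar with P' → P
I₀ = CLOSURE({ [P' → . P] }):
  [P' → . P] has the dot before P: add [P → . x], [P → . + id F]
No further items can be added.

I₀ = { [P → . + id F], [P → . x], [P' → . P] }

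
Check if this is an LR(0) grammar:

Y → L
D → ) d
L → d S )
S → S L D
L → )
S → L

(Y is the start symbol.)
Augment with Y' → Y and build the canonical LR(0) collection (I0 = CLOSURE({[Y' → . Y]}), then GOTO on every symbol after a dot until no new states appear). It has 12 states:
  I0: { [L → . )], [L → . d S )], [Y → . L], [Y' → . Y] }  — shift
  I1: { [L → ) .] }  — reduce
  I2: { [Y → L .] }  — reduce
  I3: { [Y' → Y .] }  — accept
  I4: { [L → . )], [L → . d S )], [L → d . S )], [S → . L], [S → . S L D] }  — shift
  I5: { [S → L .] }  — reduce
  I6: { [L → . )], [L → . d S )], [L → d S . )], [S → S . L D] }  — shift
  I7: { [L → ) .], [L → d S ) .] }  — 2 reduces
  I8: { [D → . ) d], [S → S L . D] }  — shift
  I9: { [D → ) . d] }  — shift
  I10: { [S → S L D .] }  — reduce
  I11: { [D → ) d .] }  — reduce

Conflict in state I7:
  Reduce-reduce conflict: [L → ) .] and [L → d S ) .]
So the grammar is NOT LR(0).

Answer: No. Reduce-reduce conflict: [L → ) .] and [L → d S ) .]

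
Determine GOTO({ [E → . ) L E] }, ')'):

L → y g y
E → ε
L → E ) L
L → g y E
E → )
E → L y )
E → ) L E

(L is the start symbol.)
{ [E → ) . L E], [E → . ) L E], [E → . )], [E → . L y )], [E → .], [L → . E ) L], [L → . g y E], [L → . y g y] }

GOTO(I, ')') = CLOSURE({ [A → αX.β] : [A → α.Xβ] ∈ I, X = ')' })

Items with dot before ')', with the dot advanced:
  [E → . ) L E] → [E → ) . L E]
Closure of the advanced items:
  [E → ) . L E] has the dot before L: add [L → . y g y], [L → . E ) L], [L → . g y E]
  [L → . E ) L] has the dot before E: add [E → .], [E → . )], [E → . L y )], [E → . ) L E]

GOTO = { [E → ) . L E], [E → . ) L E], [E → . )], [E → . L y )], [E → .], [L → . E ) L], [L → . g y E], [L → . y g y] }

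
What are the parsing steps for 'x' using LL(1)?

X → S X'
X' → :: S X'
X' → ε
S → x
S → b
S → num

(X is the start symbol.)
LL(1) parsing maintains a stack (initially the start symbol over $) and the input. At each step: if the stack top is a terminal, match it against the current input token; if it is a non-terminal N, replace it with the RHS of M[N, lookahead] (the unique production whose predict set contains the lookahead).

Stack is shown with the top on the left.

Stack   Input  Action
---------------------
X $     x $    output X → S X'
S X' $  x $    output S → x
x X' $  x $    match 'x'
X' $    $      output X' → ε
$       $      accept

The string is accepted.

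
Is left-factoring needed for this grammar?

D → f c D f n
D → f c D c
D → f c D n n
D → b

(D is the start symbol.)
Left-factoring is needed when two productions for the same non-terminal
share a common prefix on the right-hand side.

Productions for D:
  D → f c D f n
  D → f c D c
  D → f c D n n
  D → b

Found common prefix 'f c D' in productions for D

Answer: Yes, D has productions with common prefix 'f c D'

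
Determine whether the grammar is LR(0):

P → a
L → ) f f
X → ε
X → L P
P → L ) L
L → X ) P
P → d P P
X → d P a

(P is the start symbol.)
No. Shift-reduce conflict between [X → .] and [L → . ) f f]

A grammar is LR(0) if no state in the canonical LR(0) collection has:
  - both a shift item (dot before a terminal) and a complete item (shift-reduce conflict), or
  - two or more complete items (reduce-reduce conflict; the accept item [P' → P .] counts as a complete item here).

Augment with P' → P and build the canonical LR(0) collection (I0 = CLOSURE({[P' → . P]}), then GOTO on every symbol after a dot until no new states appear). It has 20 states:
  I0: { [L → . ) f f], [L → . X ) P], [P → . L ) L], [P → . a], [P → . d P P], [P' → . P], [X → . L P], [X → . d P a], [X → .] }  — shift, reduce
  I1: { [L → ) . f f] }  — shift
  I2: { [L → . ) f f], [L → . X ) P], [P → . L ) L], [P → . a], [P → . d P P], [P → L . ) L], [X → . L P], [X → . d P a], [X → .], [X → L . P] }  — shift, reduce
  I3: { [P' → P .] }  — accept
  I4: { [L → X . ) P] }  — shift
  I5: { [P → a .] }  — reduce
  I6: { [L → . ) f f], [L → . X ) P], [P → . L ) L], [P → . a], [P → . d P P], [P → d . P P], [X → . L P], [X → . d P a], [X → .], [X → d . P a] }  — shift, reduce
  I7: { [L → . ) f f], [L → . X ) P], [P → . L ) L], [P → . a], [P → . d P P], [P → d P . P], [X → . L P], [X → . d P a], [X → .], [X → d P . a] }  — shift, reduce
  I8: { [P → d P P .] }  — reduce
  I9: { [P → a .], [X → d P a .] }  — 2 reduces
  I10: { [L → . ) f f], [L → . X ) P], [L → X ) . P], [P → . L ) L], [P → . a], [P → . d P P], [X → . L P], [X → . d P a], [X → .] }  — shift, reduce
  I11: { [L → X ) P .] }  — reduce
  I12: { [L → ) . f f], [L → . ) f f], [L → . X ) P], [P → L ) . L], [X → . L P], [X → . d P a], [X → .] }  — shift, reduce
  I13: { [X → L P .] }  — reduce
  I14: { [L → . ) f f], [L → . X ) P], [P → . L ) L], [P → . a], [P → . d P P], [P → L ) L .], [X → . L P], [X → . d P a], [X → .], [X → L . P] }  — shift, 2 reduces
  I15: { [L → . ) f f], [L → . X ) P], [P → . L ) L], [P → . a], [P → . d P P], [X → . L P], [X → . d P a], [X → .], [X → d . P a] }  — shift, reduce
  I16: { [L → ) f . f] }  — shift
  I17: { [L → ) f f .] }  — reduce
  I18: { [X → d P . a] }  — shift
  I19: { [X → d P a .] }  — reduce

Conflict in state I0:
  Shift-reduce conflict between [X → .] and [L → . ) f f]
So the grammar is NOT LR(0).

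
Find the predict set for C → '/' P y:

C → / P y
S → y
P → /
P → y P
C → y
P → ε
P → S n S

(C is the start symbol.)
{ '/' }

PREDICT(C → '/' P y) = (FIRST(RHS) \ {ε}) ∪ (FOLLOW(C) if ε ∈ FIRST(RHS), i.e. RHS ⇒* ε)
FIRST('/' P y) = { '/' }
ε ∉ FIRST('/' P y), so FOLLOW(C) is not added.
PREDICT(C → '/' P y) = { '/' }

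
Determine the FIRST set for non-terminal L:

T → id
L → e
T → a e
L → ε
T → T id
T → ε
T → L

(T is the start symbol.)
{ 'e', ε }

To compute FIRST(L), examine every production with L on the left-hand side, reading each right-hand side left to right until a non-nullable symbol is reached.

From L → e:
  - e is a terminal: add 'e' and stop
From L → ε:
  - ε-production, so ε ∈ FIRST(L)

Collecting: FIRST(L) = { 'e', ε }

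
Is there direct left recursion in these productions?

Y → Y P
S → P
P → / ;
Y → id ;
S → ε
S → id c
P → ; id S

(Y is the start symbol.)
Direct left recursion occurs when N → N α for some non-terminal N (the right-hand side begins with the left-hand side itself).

Y → Y P: LEFT RECURSIVE (starts with Y)
S → P: starts with P
P → / ;: starts with '/'
Y → id ;: starts with id
S → ε: starts with ε
S → id c: starts with id
P → ; id S: starts with ';'

The grammar has direct left recursion on: Y.

Answer: Yes, Y is left-recursive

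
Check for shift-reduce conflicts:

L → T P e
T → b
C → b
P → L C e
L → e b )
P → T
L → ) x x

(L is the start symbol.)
A shift-reduce conflict occurs when an LR(0) state has both:
  - a complete (reduce) item [A → α .] (dot at the end), and
  - a shift item [B → β . c γ] (dot before a terminal).

Augment with L' → L and build the canonical LR(0) collection (I0 = CLOSURE({[L' → . L]}), then GOTO on every symbol after a dot until no new states appear). It has 17 states:
  I0: { [L → . ) x x], [L → . T P e], [L → . e b )], [L' → . L], [T → . b] }  — shift
  I1: { [L → ) . x x] }  — shift
  I2: { [L' → L .] }  — accept
  I3: { [L → . ) x x], [L → . T P e], [L → . e b )], [L → T . P e], [P → . L C e], [P → . T], [T → . b] }  — shift
  I4: { [T → b .] }  — reduce
  I5: { [L → e . b )] }  — shift
  I6: { [L → e b . )] }  — shift
  I7: { [L → e b ) .] }  — reduce
  I8: { [C → . b], [P → L . C e] }  — shift
  I9: { [L → T P . e] }  — shift
  I10: { [L → . ) x x], [L → . T P e], [L → . e b )], [L → T . P e], [P → . L C e], [P → . T], [P → T .], [T → . b] }  — shift, reduce
  I11: { [L → T P e .] }  — reduce
  I12: { [P → L C . e] }  — shift
  I13: { [C → b .] }  — reduce
  I14: { [P → L C e .] }  — reduce
  I15: { [L → ) x . x] }  — shift
  I16: { [L → ) x x .] }  — reduce

I10 contains reduce item [P → T .] and shift items [L → . ) x x], [L → . e b )], [T → . b] — shift-reduce conflict.

Answer: Yes — I10: [P → T .] vs [L → . ) x x]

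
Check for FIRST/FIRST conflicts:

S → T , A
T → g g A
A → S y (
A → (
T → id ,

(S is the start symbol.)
No FIRST/FIRST conflicts.

FIRST sets of the non-terminals at (or reachable through a nullable prefix from) the front of some alternative:
  FIRST(S) = { 'g', 'id' }

Productions for T:
  T → g g A: FIRST = { 'g' }
  T → id ,: FIRST = { 'id' }
Productions for A:
  A → S y (: FIRST = { 'g', 'id' }
  A → (: FIRST = { '(' }
S has only one production, so no FIRST/FIRST conflict is possible there.

All alternatives of each non-terminal have pairwise disjoint FIRST sets.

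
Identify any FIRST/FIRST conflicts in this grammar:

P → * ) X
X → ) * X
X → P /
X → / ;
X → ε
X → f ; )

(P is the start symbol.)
FIRST sets of the non-terminals at (or reachable through a nullable prefix from) the front of some alternative:
  FIRST(P) = { '*' }

Productions for X:
  X → ) * X: FIRST = { ')' }
  X → P /: FIRST = { '*' }
  X → / ;: FIRST = { '/' }
  X → ε: FIRST = { ε }
  X → f ; ): FIRST = { 'f' }
P has only one production, so no FIRST/FIRST conflict is possible there.

All alternatives of each non-terminal have pairwise disjoint FIRST sets.

Answer: No FIRST/FIRST conflicts.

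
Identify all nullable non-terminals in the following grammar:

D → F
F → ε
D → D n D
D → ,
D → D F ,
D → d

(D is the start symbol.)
{ 'D', 'F' }

A non-terminal is nullable if it can derive ε (the empty string): either it has an ε-production, or it has a production whose right-hand side consists entirely of nullable non-terminals.

ε-productions: F → ε
So F is immediately nullable.
D → F: every symbol on the right is nullable, so D is nullable too.
Every non-terminal is now nullable.
Nullable = { 'D', 'F' }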